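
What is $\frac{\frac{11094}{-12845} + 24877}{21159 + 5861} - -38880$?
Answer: $\frac{13494475005971}{347071900} \approx 38881.0$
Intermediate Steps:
$\frac{\frac{11094}{-12845} + 24877}{21159 + 5861} - -38880 = \frac{11094 \left(- \frac{1}{12845}\right) + 24877}{27020} + 38880 = \left(- \frac{11094}{12845} + 24877\right) \frac{1}{27020} + 38880 = \frac{319533971}{12845} \cdot \frac{1}{27020} + 38880 = \frac{319533971}{347071900} + 38880 = \frac{13494475005971}{347071900}$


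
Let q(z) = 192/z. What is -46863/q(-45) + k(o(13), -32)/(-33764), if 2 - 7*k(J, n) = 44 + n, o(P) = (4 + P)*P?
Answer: 41534911375/3781568 ≈ 10984.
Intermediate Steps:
o(P) = P*(4 + P)
k(J, n) = -6 - n/7 (k(J, n) = 2/7 - (44 + n)/7 = 2/7 + (-44/7 - n/7) = -6 - n/7)
-46863/q(-45) + k(o(13), -32)/(-33764) = -46863/(192/(-45)) + (-6 - 1/7*(-32))/(-33764) = -46863/(192*(-1/45)) + (-6 + 32/7)*(-1/33764) = -46863/(-64/15) - 10/7*(-1/33764) = -46863*(-15/64) + 5/118174 = 702945/64 + 5/118174 = 41534911375/3781568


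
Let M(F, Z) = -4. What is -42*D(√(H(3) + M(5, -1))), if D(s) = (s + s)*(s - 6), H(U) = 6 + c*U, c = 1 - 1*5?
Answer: 840 + 504*I*√10 ≈ 840.0 + 1593.8*I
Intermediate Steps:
c = -4 (c = 1 - 5 = -4)
H(U) = 6 - 4*U
D(s) = 2*s*(-6 + s) (D(s) = (2*s)*(-6 + s) = 2*s*(-6 + s))
-42*D(√(H(3) + M(5, -1))) = -84*√((6 - 4*3) - 4)*(-6 + √((6 - 4*3) - 4)) = -84*√((6 - 12) - 4)*(-6 + √((6 - 12) - 4)) = -84*√(-6 - 4)*(-6 + √(-6 - 4)) = -84*√(-10)*(-6 + √(-10)) = -84*I*√10*(-6 + I*√10)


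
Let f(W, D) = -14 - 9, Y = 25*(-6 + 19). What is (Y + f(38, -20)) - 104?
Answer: 198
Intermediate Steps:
Y = 325 (Y = 25*13 = 325)
f(W, D) = -23
(Y + f(38, -20)) - 104 = (325 - 23) - 104 = 302 - 104 = 198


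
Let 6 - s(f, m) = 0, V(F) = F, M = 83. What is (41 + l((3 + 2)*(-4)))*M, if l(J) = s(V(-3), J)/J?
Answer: 33781/10 ≈ 3378.1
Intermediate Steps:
s(f, m) = 6 (s(f, m) = 6 - 1*0 = 6 + 0 = 6)
l(J) = 6/J
(41 + l((3 + 2)*(-4)))*M = (41 + 6/(((3 + 2)*(-4))))*83 = (41 + 6/((5*(-4))))*83 = (41 + 6/(-20))*83 = (41 + 6*(-1/20))*83 = (41 - 3/10)*83 = (407/10)*83 = 33781/10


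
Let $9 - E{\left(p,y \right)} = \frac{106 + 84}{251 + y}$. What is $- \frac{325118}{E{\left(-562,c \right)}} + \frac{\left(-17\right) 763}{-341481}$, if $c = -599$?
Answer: $- \frac{2759677184723}{81028563} \approx -34058.0$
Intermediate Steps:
$E{\left(p,y \right)} = 9 - \frac{190}{251 + y}$ ($E{\left(p,y \right)} = 9 - \frac{106 + 84}{251 + y} = 9 - \frac{190}{251 + y}$)
$- \frac{325118}{E{\left(-562,c \right)}} + \frac{\left(-17\right) 763}{-341481} = - \frac{325118}{\frac{1}{251 - 599} \left(2069 + 9 \left(-599\right)\right)} + \frac{\left(-17\right) 763}{-341481} = - \frac{325118}{\frac{1}{-348} \left(2069 - 5391\right)} - - \frac{1853}{48783} = - \frac{325118}{\left(- \frac{1}{348}\right) \left(-3322\right)} + \frac{1853}{48783} = - \frac{325118}{\frac{1661}{174}} + \frac{1853}{48783} = \left(-325118\right) \frac{174}{1661} + \frac{1853}{48783} = - \frac{56570532}{1661} + \frac{1853}{48783} = - \frac{2759677184723}{81028563}$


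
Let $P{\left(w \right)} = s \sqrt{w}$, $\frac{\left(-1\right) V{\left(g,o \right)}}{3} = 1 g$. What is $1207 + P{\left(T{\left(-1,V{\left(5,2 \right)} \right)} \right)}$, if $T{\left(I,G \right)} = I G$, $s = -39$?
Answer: $1207 - 39 \sqrt{15} \approx 1056.0$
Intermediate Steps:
$V{\left(g,o \right)} = - 3 g$ ($V{\left(g,o \right)} = - 3 \cdot 1 g = - 3 g$)
$T{\left(I,G \right)} = G I$
$P{\left(w \right)} = - 39 \sqrt{w}$
$1207 + P{\left(T{\left(-1,V{\left(5,2 \right)} \right)} \right)} = 1207 - 39 \sqrt{\left(-3\right) 5 \left(-1\right)} = 1207 - 39 \sqrt{\left(-15\right) \left(-1\right)} = 1207 - 39 \sqrt{15}$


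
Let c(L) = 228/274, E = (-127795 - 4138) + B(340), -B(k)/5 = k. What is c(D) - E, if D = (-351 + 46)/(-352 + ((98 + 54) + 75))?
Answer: 18307835/137 ≈ 1.3363e+5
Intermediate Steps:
B(k) = -5*k
D = 61/25 (D = -305/(-352 + (152 + 75)) = -305/(-352 + 227) = -305/(-125) = -305*(-1/125) = 61/25 ≈ 2.4400)
E = -133633 (E = (-127795 - 4138) - 5*340 = -131933 - 1700 = -133633)
c(L) = 114/137 (c(L) = 228*(1/274) = 114/137)
c(D) - E = 114/137 - 1*(-133633) = 114/137 + 133633 = 18307835/137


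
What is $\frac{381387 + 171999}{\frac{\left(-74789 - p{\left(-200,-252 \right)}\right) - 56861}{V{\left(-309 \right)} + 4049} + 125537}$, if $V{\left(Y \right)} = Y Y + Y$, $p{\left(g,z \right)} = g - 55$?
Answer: $\frac{9151252051}{2075962547} \approx 4.4082$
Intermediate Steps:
$p{\left(g,z \right)} = -55 + g$
$V{\left(Y \right)} = Y + Y^{2}$ ($V{\left(Y \right)} = Y^{2} + Y = Y + Y^{2}$)
$\frac{381387 + 171999}{\frac{\left(-74789 - p{\left(-200,-252 \right)}\right) - 56861}{V{\left(-309 \right)} + 4049} + 125537} = \frac{381387 + 171999}{\frac{\left(-74789 - \left(-55 - 200\right)\right) - 56861}{- 309 \left(1 - 309\right) + 4049} + 125537} = \frac{553386}{\frac{\left(-74789 - -255\right) - 56861}{\left(-309\right) \left(-308\right) + 4049} + 125537} = \frac{553386}{\frac{\left(-74789 + 255\right) - 56861}{95172 + 4049} + 125537} = \frac{553386}{\frac{-74534 - 56861}{99221} + 125537} = \frac{553386}{\left(-131395\right) \frac{1}{99221} + 125537} = \frac{553386}{- \frac{131395}{99221} + 125537} = \frac{553386}{\frac{12455775282}{99221}} = 553386 \cdot \frac{99221}{12455775282} = \frac{9151252051}{2075962547}$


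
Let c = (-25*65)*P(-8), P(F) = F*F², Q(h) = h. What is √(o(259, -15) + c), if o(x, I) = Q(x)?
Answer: √832259 ≈ 912.28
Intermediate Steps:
P(F) = F³
o(x, I) = x
c = 832000 (c = -25*65*(-8)³ = -1625*(-512) = 832000)
√(o(259, -15) + c) = √(259 + 832000) = √832259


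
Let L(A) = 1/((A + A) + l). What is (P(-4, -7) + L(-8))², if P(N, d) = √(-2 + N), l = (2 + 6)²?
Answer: -13823/2304 + I*√6/24 ≈ -5.9996 + 0.10206*I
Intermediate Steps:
l = 64 (l = 8² = 64)
L(A) = 1/(64 + 2*A) (L(A) = 1/((A + A) + 64) = 1/(2*A + 64) = 1/(64 + 2*A))
(P(-4, -7) + L(-8))² = (√(-2 - 4) + 1/(2*(32 - 8)))² = (√(-6) + (½)/24)² = (I*√6 + (½)*(1/24))² = (I*√6 + 1/48)² = (1/48 + I*√6)²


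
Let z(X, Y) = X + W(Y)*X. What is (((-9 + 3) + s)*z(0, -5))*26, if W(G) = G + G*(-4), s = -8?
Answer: 0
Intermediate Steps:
W(G) = -3*G (W(G) = G - 4*G = -3*G)
z(X, Y) = X - 3*X*Y (z(X, Y) = X + (-3*Y)*X = X - 3*X*Y)
(((-9 + 3) + s)*z(0, -5))*26 = (((-9 + 3) - 8)*(0*(1 - 3*(-5))))*26 = ((-6 - 8)*(0*(1 + 15)))*26 = -0*16*26 = -14*0*26 = 0*26 = 0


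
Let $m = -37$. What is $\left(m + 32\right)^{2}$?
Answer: $25$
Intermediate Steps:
$\left(m + 32\right)^{2} = \left(-37 + 32\right)^{2} = \left(-5\right)^{2} = 25$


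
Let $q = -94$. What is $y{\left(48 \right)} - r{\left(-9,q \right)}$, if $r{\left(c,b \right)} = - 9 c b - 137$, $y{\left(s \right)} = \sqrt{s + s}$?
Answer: $7751 + 4 \sqrt{6} \approx 7760.8$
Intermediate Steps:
$y{\left(s \right)} = \sqrt{2} \sqrt{s}$ ($y{\left(s \right)} = \sqrt{2 s} = \sqrt{2} \sqrt{s}$)
$r{\left(c,b \right)} = -137 - 9 b c$ ($r{\left(c,b \right)} = - 9 b c - 137 = -137 - 9 b c$)
$y{\left(48 \right)} - r{\left(-9,q \right)} = \sqrt{2} \sqrt{48} - \left(-137 - \left(-846\right) \left(-9\right)\right) = \sqrt{2} \cdot 4 \sqrt{3} - \left(-137 - 7614\right) = 4 \sqrt{6} - -7751 = 4 \sqrt{6} + 7751 = 7751 + 4 \sqrt{6}$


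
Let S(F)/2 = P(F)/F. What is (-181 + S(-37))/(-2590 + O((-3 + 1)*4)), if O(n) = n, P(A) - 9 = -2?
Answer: 2237/32042 ≈ 0.069815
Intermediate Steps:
P(A) = 7 (P(A) = 9 - 2 = 7)
S(F) = 14/F (S(F) = 2*(7/F) = 14/F)
(-181 + S(-37))/(-2590 + O((-3 + 1)*4)) = (-181 + 14/(-37))/(-2590 + (-3 + 1)*4) = (-181 + 14*(-1/37))/(-2590 - 2*4) = (-181 - 14/37)/(-2590 - 8) = -6711/37/(-2598) = -6711/37*(-1/2598) = 2237/32042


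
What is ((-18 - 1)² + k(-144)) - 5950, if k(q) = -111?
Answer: -5700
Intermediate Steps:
((-18 - 1)² + k(-144)) - 5950 = ((-18 - 1)² - 111) - 5950 = ((-19)² - 111) - 5950 = (361 - 111) - 5950 = 250 - 5950 = -5700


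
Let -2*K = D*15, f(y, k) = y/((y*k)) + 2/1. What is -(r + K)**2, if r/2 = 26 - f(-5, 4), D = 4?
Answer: -1225/4 ≈ -306.25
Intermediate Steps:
f(y, k) = 2 + 1/k (f(y, k) = y/((k*y)) + 2*1 = y*(1/(k*y)) + 2 = 1/k + 2 = 2 + 1/k)
r = 95/2 (r = 2*(26 - (2 + 1/4)) = 2*(26 - 1*9/4) = 2*(26 - 9/4) = 2*(95/4) = 95/2 ≈ 47.500)
K = -30 (K = -2*15 = -1/2*60 = -30)
-(r + K)**2 = -(95/2 - 30)**2 = -(35/2)**2 = -1*1225/4 = -1225/4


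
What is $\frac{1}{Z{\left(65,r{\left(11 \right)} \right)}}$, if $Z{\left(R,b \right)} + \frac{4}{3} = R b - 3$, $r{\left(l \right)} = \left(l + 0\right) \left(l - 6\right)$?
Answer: $\frac{3}{10712} \approx 0.00028006$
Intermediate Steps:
$r{\left(l \right)} = l \left(-6 + l\right)$
$Z{\left(R,b \right)} = - \frac{13}{3} + R b$ ($Z{\left(R,b \right)} = - \frac{4}{3} + \left(R b - 3\right) = - \frac{4}{3} + \left(-3 + R b\right) = - \frac{13}{3} + R b$)
$\frac{1}{Z{\left(65,r{\left(11 \right)} \right)}} = \frac{1}{- \frac{13}{3} + 65 \cdot 11 \left(-6 + 11\right)} = \frac{1}{- \frac{13}{3} + 65 \cdot 11 \cdot 5} = \frac{1}{- \frac{13}{3} + 65 \cdot 55} = \frac{1}{- \frac{13}{3} + 3575} = \frac{1}{\frac{10712}{3}} = \frac{3}{10712}$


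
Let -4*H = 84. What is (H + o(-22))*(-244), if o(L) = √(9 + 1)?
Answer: 5124 - 244*√10 ≈ 4352.4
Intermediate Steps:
H = -21 (H = -¼*84 = -21)
o(L) = √10
(H + o(-22))*(-244) = (-21 + √10)*(-244) = 5124 - 244*√10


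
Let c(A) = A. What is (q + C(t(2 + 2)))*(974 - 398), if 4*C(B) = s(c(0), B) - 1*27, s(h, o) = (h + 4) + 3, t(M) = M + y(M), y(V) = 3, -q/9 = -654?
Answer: 3387456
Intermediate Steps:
q = 5886 (q = -9*(-654) = 5886)
t(M) = 3 + M (t(M) = M + 3 = 3 + M)
s(h, o) = 7 + h (s(h, o) = (4 + h) + 3 = 7 + h)
C(B) = -5 (C(B) = ((7 + 0) - 1*27)/4 = (7 - 27)/4 = (1/4)*(-20) = -5)
(q + C(t(2 + 2)))*(974 - 398) = (5886 - 5)*(974 - 398) = 5881*576 = 3387456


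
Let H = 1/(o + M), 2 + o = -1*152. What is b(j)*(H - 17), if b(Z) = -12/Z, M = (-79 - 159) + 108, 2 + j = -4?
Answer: -4829/142 ≈ -34.007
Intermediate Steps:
j = -6 (j = -2 - 4 = -6)
M = -130 (M = -238 + 108 = -130)
o = -154 (o = -2 - 1*152 = -2 - 152 = -154)
H = -1/284 (H = 1/(-154 - 130) = 1/(-284) = -1/284 ≈ -0.0035211)
b(j)*(H - 17) = (-12/(-6))*(-1/284 - 17) = -12*(-⅙)*(-4829/284) = 2*(-4829/284) = -4829/142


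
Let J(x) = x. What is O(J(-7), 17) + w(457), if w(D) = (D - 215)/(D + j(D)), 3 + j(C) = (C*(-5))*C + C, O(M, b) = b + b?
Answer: 17736557/521667 ≈ 34.000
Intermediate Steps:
O(M, b) = 2*b
j(C) = -3 + C - 5*C² (j(C) = -3 + ((C*(-5))*C + C) = -3 + ((-5*C)*C + C) = -3 + (-5*C² + C) = -3 + (C - 5*C²) = -3 + C - 5*C²)
w(D) = (-215 + D)/(-3 - 5*D² + 2*D) (w(D) = (D - 215)/(D + (-3 + D - 5*D²)) = (-215 + D)/(-3 - 5*D² + 2*D))
O(J(-7), 17) + w(457) = 2*17 + (215 - 1*457)/(3 - 2*457 + 5*457²) = 34 + (215 - 457)/(3 - 914 + 5*208849) = 34 - 242/(3 - 914 + 1044245) = 34 - 242/1043334 = 34 + (1/1043334)*(-242) = 34 - 121/521667 = 17736557/521667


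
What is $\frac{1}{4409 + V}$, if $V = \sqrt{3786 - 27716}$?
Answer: $\frac{4409}{19463211} - \frac{i \sqrt{23930}}{19463211} \approx 0.00022653 - 7.948 \cdot 10^{-6} i$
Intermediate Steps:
$V = i \sqrt{23930}$ ($V = \sqrt{-23930} = i \sqrt{23930} \approx 154.69 i$)
$\frac{1}{4409 + V} = \frac{1}{4409 + i \sqrt{23930}}$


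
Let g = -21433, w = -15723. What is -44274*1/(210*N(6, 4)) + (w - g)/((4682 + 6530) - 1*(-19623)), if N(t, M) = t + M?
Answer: -6443799/308350 ≈ -20.898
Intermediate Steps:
N(t, M) = M + t
-44274*1/(210*N(6, 4)) + (w - g)/((4682 + 6530) - 1*(-19623)) = -44274*1/(210*(4 + 6)) + (-15723 - 1*(-21433))/((4682 + 6530) - 1*(-19623)) = -44274/((10*(-7))*(-30)) + (-15723 + 21433)/(11212 + 19623) = -44274/((-70*(-30))) + 5710/30835 = -44274/2100 + 5710*(1/30835) = -44274*1/2100 + 1142/6167 = -7379/350 + 1142/6167 = -6443799/308350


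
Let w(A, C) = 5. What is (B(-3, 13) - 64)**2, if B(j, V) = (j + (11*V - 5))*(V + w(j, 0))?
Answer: 5597956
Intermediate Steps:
B(j, V) = (5 + V)*(-5 + j + 11*V) (B(j, V) = (j + (11*V - 5))*(V + 5) = (j + (-5 + 11*V))*(5 + V) = (-5 + j + 11*V)*(5 + V) = (5 + V)*(-5 + j + 11*V))
(B(-3, 13) - 64)**2 = ((-25 + 5*(-3) + 11*13**2 + 50*13 + 13*(-3)) - 64)**2 = ((-25 - 15 + 11*169 + 650 - 39) - 64)**2 = ((-25 - 15 + 1859 + 650 - 39) - 64)**2 = (2430 - 64)**2 = 2366**2 = 5597956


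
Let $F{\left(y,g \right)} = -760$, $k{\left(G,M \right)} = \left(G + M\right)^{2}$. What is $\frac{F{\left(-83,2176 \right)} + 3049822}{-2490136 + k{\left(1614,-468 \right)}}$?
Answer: $- \frac{1524531}{588410} \approx -2.5909$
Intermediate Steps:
$\frac{F{\left(-83,2176 \right)} + 3049822}{-2490136 + k{\left(1614,-468 \right)}} = \frac{-760 + 3049822}{-2490136 + \left(1614 - 468\right)^{2}} = \frac{3049062}{-2490136 + 1146^{2}} = \frac{3049062}{-2490136 + 1313316} = \frac{3049062}{-1176820} = 3049062 \left(- \frac{1}{1176820}\right) = - \frac{1524531}{588410}$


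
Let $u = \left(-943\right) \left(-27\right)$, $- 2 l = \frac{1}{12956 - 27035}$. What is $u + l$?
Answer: $\frac{716930839}{28158} \approx 25461.0$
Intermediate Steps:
$l = \frac{1}{28158}$ ($l = - \frac{1}{2 \left(12956 - 27035\right)} = - \frac{1}{2 \left(-14079\right)} = \left(- \frac{1}{2}\right) \left(- \frac{1}{14079}\right) = \frac{1}{28158} \approx 3.5514 \cdot 10^{-5}$)
$u = 25461$
$u + l = 25461 + \frac{1}{28158} = \frac{716930839}{28158}$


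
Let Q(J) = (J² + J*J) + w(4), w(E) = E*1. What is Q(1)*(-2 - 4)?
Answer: -36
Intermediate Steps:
w(E) = E
Q(J) = 4 + 2*J² (Q(J) = (J² + J*J) + 4 = (J² + J²) + 4 = 2*J² + 4 = 4 + 2*J²)
Q(1)*(-2 - 4) = (4 + 2*1²)*(-2 - 4) = (4 + 2*1)*(-6) = (4 + 2)*(-6) = 6*(-6) = -36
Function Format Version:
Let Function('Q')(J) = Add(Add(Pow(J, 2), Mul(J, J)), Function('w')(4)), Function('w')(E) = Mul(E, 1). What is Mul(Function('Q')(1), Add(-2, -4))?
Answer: -36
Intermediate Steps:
Function('w')(E) = E
Function('Q')(J) = Add(4, Mul(2, Pow(J, 2))) (Function('Q')(J) = Add(Add(Pow(J, 2), Mul(J, J)), 4) = Add(Add(Pow(J, 2), Pow(J, 2)), 4) = Add(Mul(2, Pow(J, 2)), 4) = Add(4, Mul(2, Pow(J, 2))))
Mul(Function('Q')(1), Add(-2, -4)) = Mul(Add(4, Mul(2, Pow(1, 2))), Add(-2, -4)) = Mul(Add(4, Mul(2, 1)), -6) = Mul(Add(4, 2), -6) = Mul(6, -6) = -36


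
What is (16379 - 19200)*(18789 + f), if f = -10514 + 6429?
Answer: -41479984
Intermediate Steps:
f = -4085
(16379 - 19200)*(18789 + f) = (16379 - 19200)*(18789 - 4085) = -2821*14704 = -41479984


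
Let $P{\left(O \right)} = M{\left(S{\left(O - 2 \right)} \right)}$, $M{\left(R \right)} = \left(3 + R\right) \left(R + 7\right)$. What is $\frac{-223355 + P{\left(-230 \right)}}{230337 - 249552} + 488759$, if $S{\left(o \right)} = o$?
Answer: $\frac{1878335203}{3843} \approx 4.8877 \cdot 10^{5}$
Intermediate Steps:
$M{\left(R \right)} = \left(3 + R\right) \left(7 + R\right)$
$P{\left(O \right)} = 1 + \left(-2 + O\right)^{2} + 10 O$ ($P{\left(O \right)} = 21 + \left(O - 2\right)^{2} + 10 \left(O - 2\right) = 21 + \left(-2 + O\right)^{2} + 10 \left(-2 + O\right) = 21 + \left(-2 + O\right)^{2} + \left(-20 + 10 O\right) = 1 + \left(-2 + O\right)^{2} + 10 O$)
$\frac{-223355 + P{\left(-230 \right)}}{230337 - 249552} + 488759 = \frac{-223355 + \left(5 + \left(-230\right)^{2} + 6 \left(-230\right)\right)}{230337 - 249552} + 488759 = \frac{-223355 + \left(5 + 52900 - 1380\right)}{-19215} + 488759 = \left(-223355 + 51525\right) \left(- \frac{1}{19215}\right) + 488759 = \left(-171830\right) \left(- \frac{1}{19215}\right) + 488759 = \frac{34366}{3843} + 488759 = \frac{1878335203}{3843}$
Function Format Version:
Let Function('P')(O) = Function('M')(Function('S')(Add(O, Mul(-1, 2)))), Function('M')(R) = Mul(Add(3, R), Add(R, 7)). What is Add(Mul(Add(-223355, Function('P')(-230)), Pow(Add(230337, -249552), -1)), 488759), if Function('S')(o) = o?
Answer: Rational(1878335203, 3843) ≈ 4.8877e+5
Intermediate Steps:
Function('M')(R) = Mul(Add(3, R), Add(7, R))
Function('P')(O) = Add(1, Pow(Add(-2, O), 2), Mul(10, O)) (Function('P')(O) = Add(21, Pow(Add(O, Mul(-1, 2)), 2), Mul(10, Add(O, Mul(-1, 2)))) = Add(21, Pow(Add(O, -2), 2), Mul(10, Add(O, -2))) = Add(21, Pow(Add(-2, O), 2), Mul(10, Add(-2, O))) = Add(21, Pow(Add(-2, O), 2), Add(-20, Mul(10, O))) = Add(1, Pow(Add(-2, O), 2), Mul(10, O)))
Add(Mul(Add(-223355, Function('P')(-230)), Pow(Add(230337, -249552), -1)), 488759) = Add(Mul(Add(-223355, Add(5, Pow(-230, 2), Mul(6, -230))), Pow(Add(230337, -249552), -1)), 488759) = Add(Mul(Add(-223355, Add(5, 52900, -1380)), Pow(-19215, -1)), 488759) = Add(Mul(Add(-223355, 51525), Rational(-1, 19215)), 488759) = Add(Mul(-171830, Rational(-1, 19215)), 488759) = Add(Rational(34366, 3843), 488759) = Rational(1878335203, 3843)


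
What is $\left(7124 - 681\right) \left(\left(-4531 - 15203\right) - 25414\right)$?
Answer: $-290888564$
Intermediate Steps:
$\left(7124 - 681\right) \left(\left(-4531 - 15203\right) - 25414\right) = 6443 \left(\left(-4531 - 15203\right) - 25414\right) = 6443 \left(-19734 - 25414\right) = 6443 \left(-45148\right) = -290888564$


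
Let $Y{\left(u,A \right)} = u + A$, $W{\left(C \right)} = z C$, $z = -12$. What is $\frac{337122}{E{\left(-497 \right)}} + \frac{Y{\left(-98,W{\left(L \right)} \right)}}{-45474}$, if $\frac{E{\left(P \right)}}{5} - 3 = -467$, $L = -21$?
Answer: $- \frac{348423707}{2397720} \approx -145.31$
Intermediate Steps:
$W{\left(C \right)} = - 12 C$
$E{\left(P \right)} = -2320$ ($E{\left(P \right)} = 15 + 5 \left(-467\right) = 15 - 2335 = -2320$)
$Y{\left(u,A \right)} = A + u$
$\frac{337122}{E{\left(-497 \right)}} + \frac{Y{\left(-98,W{\left(L \right)} \right)}}{-45474} = \frac{337122}{-2320} + \frac{\left(-12\right) \left(-21\right) - 98}{-45474} = 337122 \left(- \frac{1}{2320}\right) + \left(252 - 98\right) \left(- \frac{1}{45474}\right) = - \frac{168561}{1160} + 154 \left(- \frac{1}{45474}\right) = - \frac{168561}{1160} - \frac{7}{2067} = - \frac{348423707}{2397720}$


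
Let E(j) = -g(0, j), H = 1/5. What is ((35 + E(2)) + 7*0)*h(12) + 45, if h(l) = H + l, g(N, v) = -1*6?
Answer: 2726/5 ≈ 545.20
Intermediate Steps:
g(N, v) = -6
H = ⅕ ≈ 0.20000
E(j) = 6 (E(j) = -1*(-6) = 6)
h(l) = ⅕ + l
((35 + E(2)) + 7*0)*h(12) + 45 = ((35 + 6) + 7*0)*(⅕ + 12) + 45 = (41 + 0)*(61/5) + 45 = 41*(61/5) + 45 = 2501/5 + 45 = 2726/5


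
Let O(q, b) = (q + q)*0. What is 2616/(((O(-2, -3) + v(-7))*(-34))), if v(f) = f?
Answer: 1308/119 ≈ 10.992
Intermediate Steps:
O(q, b) = 0 (O(q, b) = (2*q)*0 = 0)
2616/(((O(-2, -3) + v(-7))*(-34))) = 2616/(((0 - 7)*(-34))) = 2616/((-7*(-34))) = 2616/238 = 2616*(1/238) = 1308/119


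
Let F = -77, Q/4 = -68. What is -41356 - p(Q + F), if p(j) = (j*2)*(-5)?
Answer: -44846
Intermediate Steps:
Q = -272 (Q = 4*(-68) = -272)
p(j) = -10*j (p(j) = (2*j)*(-5) = -10*j)
-41356 - p(Q + F) = -41356 - (-10)*(-272 - 77) = -41356 - (-10)*(-349) = -41356 - 1*3490 = -41356 - 3490 = -44846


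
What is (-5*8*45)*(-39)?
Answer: 70200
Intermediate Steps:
(-5*8*45)*(-39) = -40*45*(-39) = -1800*(-39) = 70200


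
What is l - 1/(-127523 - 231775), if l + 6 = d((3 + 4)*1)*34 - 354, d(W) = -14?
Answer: -300373127/359298 ≈ -836.00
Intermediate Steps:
l = -836 (l = -6 + (-14*34 - 354) = -6 + (-476 - 354) = -6 - 830 = -836)
l - 1/(-127523 - 231775) = -836 - 1/(-127523 - 231775) = -836 - 1/(-359298) = -836 - 1*(-1/359298) = -836 + 1/359298 = -300373127/359298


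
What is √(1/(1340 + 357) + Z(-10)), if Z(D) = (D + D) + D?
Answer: I*√86392573/1697 ≈ 5.4772*I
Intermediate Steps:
Z(D) = 3*D (Z(D) = 2*D + D = 3*D)
√(1/(1340 + 357) + Z(-10)) = √(1/(1340 + 357) + 3*(-10)) = √(1/1697 - 30) = √(-50909/1697) = I*√86392573/1697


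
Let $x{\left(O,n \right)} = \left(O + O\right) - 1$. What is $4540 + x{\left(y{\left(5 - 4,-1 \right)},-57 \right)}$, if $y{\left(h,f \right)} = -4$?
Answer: $4531$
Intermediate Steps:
$x{\left(O,n \right)} = -1 + 2 O$ ($x{\left(O,n \right)} = 2 O - 1 = -1 + 2 O$)
$4540 + x{\left(y{\left(5 - 4,-1 \right)},-57 \right)} = 4540 + \left(-1 + 2 \left(-4\right)\right) = 4540 - 9 = 4531$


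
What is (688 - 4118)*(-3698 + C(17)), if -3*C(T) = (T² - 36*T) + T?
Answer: 12334280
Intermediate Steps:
C(T) = -T²/3 + 35*T/3 (C(T) = -((T² - 36*T) + T)/3 = -(T² - 35*T)/3 = -T²/3 + 35*T/3)
(688 - 4118)*(-3698 + C(17)) = (688 - 4118)*(-3698 + (⅓)*17*(35 - 1*17)) = -3430*(-3698 + (⅓)*17*(35 - 17)) = -3430*(-3698 + (⅓)*17*18) = -3430*(-3698 + 102) = -3430*(-3596) = 12334280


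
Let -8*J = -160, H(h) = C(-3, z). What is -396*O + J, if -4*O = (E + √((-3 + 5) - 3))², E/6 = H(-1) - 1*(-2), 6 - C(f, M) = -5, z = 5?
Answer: 602237 + 15444*I ≈ 6.0224e+5 + 15444.0*I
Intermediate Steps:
C(f, M) = 11 (C(f, M) = 6 - 1*(-5) = 6 + 5 = 11)
H(h) = 11
J = 20 (J = -⅛*(-160) = 20)
E = 78 (E = 6*(11 - 1*(-2)) = 6*(11 + 2) = 6*13 = 78)
O = -(78 + I)²/4 (O = -(78 + √((-3 + 5) - 3))²/4 = -(78 + √(2 - 3))²/4 = -(78 + √(-1))²/4 = -(78 + I)²/4 ≈ -1520.8 - 39.0*I)
-396*O + J = -(-99)*(78 + I)² + 20 = 99*(78 + I)² + 20 = 20 + 99*(78 + I)²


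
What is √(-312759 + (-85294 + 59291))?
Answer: I*√338762 ≈ 582.03*I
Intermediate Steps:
√(-312759 + (-85294 + 59291)) = √(-312759 - 26003) = √(-338762) = I*√338762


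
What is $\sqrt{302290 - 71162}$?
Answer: $2 \sqrt{57782} \approx 480.76$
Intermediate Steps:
$\sqrt{302290 - 71162} = \sqrt{231128} = 2 \sqrt{57782}$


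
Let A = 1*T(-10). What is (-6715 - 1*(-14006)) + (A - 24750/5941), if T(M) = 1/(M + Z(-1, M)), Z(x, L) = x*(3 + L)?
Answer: 129867302/17823 ≈ 7286.5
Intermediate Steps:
T(M) = -⅓ (T(M) = 1/(M - (3 + M)) = 1/(M + (-3 - M)) = 1/(-3) = -⅓)
A = -⅓ (A = 1*(-⅓) = -⅓ ≈ -0.33333)
(-6715 - 1*(-14006)) + (A - 24750/5941) = (-6715 - 1*(-14006)) + (-⅓ - 24750/5941) = (-6715 + 14006) + (-⅓ - 24750*1/5941) = 7291 + (-⅓ - 24750/5941) = 7291 - 80191/17823 = 129867302/17823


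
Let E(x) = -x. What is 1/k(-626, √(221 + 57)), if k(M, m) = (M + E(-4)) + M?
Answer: -1/1248 ≈ -0.00080128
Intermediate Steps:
k(M, m) = 4 + 2*M (k(M, m) = (M - 1*(-4)) + M = (M + 4) + M = (4 + M) + M = 4 + 2*M)
1/k(-626, √(221 + 57)) = 1/(4 + 2*(-626)) = 1/(4 - 1252) = 1/(-1248) = -1/1248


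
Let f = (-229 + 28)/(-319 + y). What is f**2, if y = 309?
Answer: 40401/100 ≈ 404.01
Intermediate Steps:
f = 201/10 (f = (-229 + 28)/(-319 + 309) = -201/(-10) = -201*(-1/10) = 201/10 ≈ 20.100)
f**2 = (201/10)**2 = 40401/100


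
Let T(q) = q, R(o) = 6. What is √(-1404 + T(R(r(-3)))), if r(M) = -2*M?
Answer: I*√1398 ≈ 37.39*I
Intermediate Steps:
√(-1404 + T(R(r(-3)))) = √(-1404 + 6) = √(-1398) = I*√1398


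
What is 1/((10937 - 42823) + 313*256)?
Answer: 1/48242 ≈ 2.0729e-5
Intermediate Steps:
1/((10937 - 42823) + 313*256) = 1/(-31886 + 80128) = 1/48242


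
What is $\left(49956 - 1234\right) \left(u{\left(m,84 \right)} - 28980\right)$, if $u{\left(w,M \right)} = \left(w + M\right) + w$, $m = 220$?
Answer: $-1386433232$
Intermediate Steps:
$u{\left(w,M \right)} = M + 2 w$ ($u{\left(w,M \right)} = \left(M + w\right) + w = M + 2 w$)
$\left(49956 - 1234\right) \left(u{\left(m,84 \right)} - 28980\right) = \left(49956 - 1234\right) \left(\left(84 + 2 \cdot 220\right) - 28980\right) = 48722 \left(\left(84 + 440\right) - 28980\right) = 48722 \left(524 - 28980\right) = 48722 \left(-28456\right) = -1386433232$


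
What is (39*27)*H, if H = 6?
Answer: 6318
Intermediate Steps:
(39*27)*H = (39*27)*6 = 1053*6 = 6318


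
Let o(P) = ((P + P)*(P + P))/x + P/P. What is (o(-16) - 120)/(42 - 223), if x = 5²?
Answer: 1951/4525 ≈ 0.43116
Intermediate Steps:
x = 25
o(P) = 1 + 4*P²/25 (o(P) = ((P + P)*(P + P))/25 + P/P = ((2*P)*(2*P))*(1/25) + 1 = (4*P²)*(1/25) + 1 = 4*P²/25 + 1 = 1 + 4*P²/25)
(o(-16) - 120)/(42 - 223) = ((1 + (4/25)*(-16)²) - 120)/(42 - 223) = ((1 + (4/25)*256) - 120)/(-181) = -((1 + 1024/25) - 120)/181 = -(1049/25 - 120)/181 = -1/181*(-1951/25) = 1951/4525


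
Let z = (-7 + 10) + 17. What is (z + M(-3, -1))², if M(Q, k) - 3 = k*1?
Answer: 484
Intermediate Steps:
M(Q, k) = 3 + k (M(Q, k) = 3 + k*1 = 3 + k)
z = 20 (z = 3 + 17 = 20)
(z + M(-3, -1))² = (20 + (3 - 1))² = (20 + 2)² = 22² = 484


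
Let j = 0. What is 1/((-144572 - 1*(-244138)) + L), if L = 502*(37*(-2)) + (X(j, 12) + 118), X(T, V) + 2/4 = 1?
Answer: 2/125073 ≈ 1.5991e-5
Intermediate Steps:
X(T, V) = ½ (X(T, V) = -½ + 1 = ½)
L = -74059/2 (L = 502*(37*(-2)) + (½ + 118) = 502*(-74) + 237/2 = -37148 + 237/2 = -74059/2 ≈ -37030.)
1/((-144572 - 1*(-244138)) + L) = 1/((-144572 - 1*(-244138)) - 74059/2) = 1/((-144572 + 244138) - 74059/2) = 1/(99566 - 74059/2) = 1/(125073/2) = 2/125073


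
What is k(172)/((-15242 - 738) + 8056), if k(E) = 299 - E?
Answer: -127/7924 ≈ -0.016027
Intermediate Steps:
k(172)/((-15242 - 738) + 8056) = (299 - 1*172)/((-15242 - 738) + 8056) = (299 - 172)/(-15980 + 8056) = 127/(-7924) = 127*(-1/7924) = -127/7924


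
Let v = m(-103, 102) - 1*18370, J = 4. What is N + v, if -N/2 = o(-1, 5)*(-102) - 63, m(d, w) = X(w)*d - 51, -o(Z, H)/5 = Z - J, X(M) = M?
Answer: -23701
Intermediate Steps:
o(Z, H) = 20 - 5*Z (o(Z, H) = -5*(Z - 1*4) = -5*(Z - 4) = -5*(-4 + Z) = 20 - 5*Z)
m(d, w) = -51 + d*w (m(d, w) = w*d - 51 = d*w - 51 = -51 + d*w)
N = 5226 (N = -2*((20 - 5*(-1))*(-102) - 63) = -2*((20 + 5)*(-102) - 63) = -2*(25*(-102) - 63) = -2*(-2550 - 63) = -2*(-2613) = 5226)
v = -28927 (v = (-51 - 103*102) - 1*18370 = (-51 - 10506) - 18370 = -10557 - 18370 = -28927)
N + v = 5226 - 28927 = -23701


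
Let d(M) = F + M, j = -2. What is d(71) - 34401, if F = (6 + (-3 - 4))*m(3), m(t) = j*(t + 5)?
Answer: -34314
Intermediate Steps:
m(t) = -10 - 2*t (m(t) = -2*(t + 5) = -2*(5 + t) = -10 - 2*t)
F = 16 (F = (6 + (-3 - 4))*(-10 - 2*3) = (6 - 7)*(-10 - 6) = -1*(-16) = 16)
d(M) = 16 + M
d(71) - 34401 = (16 + 71) - 34401 = 87 - 34401 = -34314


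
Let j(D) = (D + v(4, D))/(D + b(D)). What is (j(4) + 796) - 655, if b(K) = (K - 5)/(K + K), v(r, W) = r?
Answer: 4435/31 ≈ 143.06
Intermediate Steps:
b(K) = (-5 + K)/(2*K) (b(K) = (-5 + K)/((2*K)) = (-5 + K)*(1/(2*K)) = (-5 + K)/(2*K))
j(D) = (4 + D)/(D + (-5 + D)/(2*D)) (j(D) = (D + 4)/(D + (-5 + D)/(2*D)) = (4 + D)/(D + (-5 + D)/(2*D)))
(j(4) + 796) - 655 = (2*4*(4 + 4)/(-5 + 4 + 2*4²) + 796) - 655 = (2*4*8/(-5 + 4 + 2*16) + 796) - 655 = (2*4*8/(-5 + 4 + 32) + 796) - 655 = (2*4*8/31 + 796) - 655 = (2*4*(1/31)*8 + 796) - 655 = (64/31 + 796) - 655 = 24740/31 - 655 = 4435/31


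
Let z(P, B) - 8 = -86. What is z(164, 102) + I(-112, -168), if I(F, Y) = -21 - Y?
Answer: 69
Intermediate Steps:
z(P, B) = -78 (z(P, B) = 8 - 86 = -78)
z(164, 102) + I(-112, -168) = -78 + (-21 - 1*(-168)) = -78 + (-21 + 168) = -78 + 147 = 69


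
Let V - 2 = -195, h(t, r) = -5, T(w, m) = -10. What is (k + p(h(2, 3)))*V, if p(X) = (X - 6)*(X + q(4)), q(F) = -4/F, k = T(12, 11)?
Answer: -10808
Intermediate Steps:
V = -193 (V = 2 - 195 = -193)
k = -10
p(X) = (-1 + X)*(-6 + X) (p(X) = (X - 6)*(X - 4/4) = (-6 + X)*(X - 4*¼) = (-6 + X)*(X - 1) = (-6 + X)*(-1 + X) = (-1 + X)*(-6 + X))
(k + p(h(2, 3)))*V = (-10 + (6 + (-5)² - 7*(-5)))*(-193) = (-10 + (6 + 25 + 35))*(-193) = (-10 + 66)*(-193) = 56*(-193) = -10808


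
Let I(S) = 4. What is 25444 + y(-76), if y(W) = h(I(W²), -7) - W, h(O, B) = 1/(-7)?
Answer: 178639/7 ≈ 25520.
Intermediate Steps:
h(O, B) = -⅐
y(W) = -⅐ - W
25444 + y(-76) = 25444 + (-⅐ - 1*(-76)) = 25444 + (-⅐ + 76) = 25444 + 531/7 = 178639/7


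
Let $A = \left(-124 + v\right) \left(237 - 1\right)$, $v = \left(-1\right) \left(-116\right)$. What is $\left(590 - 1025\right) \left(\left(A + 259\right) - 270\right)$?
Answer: $826065$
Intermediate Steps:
$v = 116$
$A = -1888$ ($A = \left(-124 + 116\right) \left(237 - 1\right) = \left(-8\right) 236 = -1888$)
$\left(590 - 1025\right) \left(\left(A + 259\right) - 270\right) = \left(590 - 1025\right) \left(\left(-1888 + 259\right) - 270\right) = - 435 \left(-1629 - 270\right) = \left(-435\right) \left(-1899\right) = 826065$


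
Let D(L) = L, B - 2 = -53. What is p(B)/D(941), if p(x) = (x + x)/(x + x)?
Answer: 1/941 ≈ 0.0010627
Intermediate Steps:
B = -51 (B = 2 - 53 = -51)
p(x) = 1 (p(x) = (2*x)/((2*x)) = (2*x)*(1/(2*x)) = 1)
p(B)/D(941) = 1/941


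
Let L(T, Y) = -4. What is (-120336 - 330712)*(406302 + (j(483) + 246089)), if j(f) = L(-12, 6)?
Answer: -294257851576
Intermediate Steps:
j(f) = -4
(-120336 - 330712)*(406302 + (j(483) + 246089)) = (-120336 - 330712)*(406302 + (-4 + 246089)) = -451048*(406302 + 246085) = -451048*652387 = -294257851576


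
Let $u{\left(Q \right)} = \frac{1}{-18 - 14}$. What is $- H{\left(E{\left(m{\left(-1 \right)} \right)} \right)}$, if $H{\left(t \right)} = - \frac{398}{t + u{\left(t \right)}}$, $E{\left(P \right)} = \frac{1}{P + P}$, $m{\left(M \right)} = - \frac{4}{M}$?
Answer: $\frac{12736}{3} \approx 4245.3$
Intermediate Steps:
$E{\left(P \right)} = \frac{1}{2 P}$
$u{\left(Q \right)} = - \frac{1}{32}$ ($u{\left(Q \right)} = \frac{1}{-32} = - \frac{1}{32}$)
$H{\left(t \right)} = - \frac{398}{- \frac{1}{32} + t}$ ($H{\left(t \right)} = - \frac{398}{t - \frac{1}{32}} = - \frac{398}{- \frac{1}{32} + t}$)
$- H{\left(E{\left(m{\left(-1 \right)} \right)} \right)} = - \frac{-12736}{-1 + 32 \frac{1}{2 \left(- \frac{4}{-1}\right)}} = - \frac{-12736}{-1 + 32 \frac{1}{2 \left(\left(-4\right) \left(-1\right)\right)}} = - \frac{-12736}{-1 + 32 \frac{1}{2 \cdot 4}} = - \frac{-12736}{-1 + 32 \cdot \frac{1}{2} \cdot \frac{1}{4}} = - \frac{-12736}{-1 + 32 \cdot \frac{1}{8}} = - \frac{-12736}{-1 + 4} = - \frac{-12736}{3} = \left(-1\right) \left(- \frac{12736}{3}\right) = \frac{12736}{3}$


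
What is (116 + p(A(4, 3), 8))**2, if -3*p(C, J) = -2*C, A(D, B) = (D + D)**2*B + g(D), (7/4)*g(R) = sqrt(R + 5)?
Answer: 2944656/49 ≈ 60095.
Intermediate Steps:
g(R) = 4*sqrt(5 + R)/7 (g(R) = 4*sqrt(R + 5)/7 = 4*sqrt(5 + R)/7)
A(D, B) = 4*sqrt(5 + D)/7 + 4*B*D**2 (A(D, B) = (D + D)**2*B + 4*sqrt(5 + D)/7 = (2*D)**2*B + 4*sqrt(5 + D)/7 = (4*D**2)*B + 4*sqrt(5 + D)/7 = 4*B*D**2 + 4*sqrt(5 + D)/7 = 4*sqrt(5 + D)/7 + 4*B*D**2)
p(C, J) = 2*C/3 (p(C, J) = -(-2)*C/3 = 2*C/3)
(116 + p(A(4, 3), 8))**2 = (116 + 2*(4*sqrt(5 + 4)/7 + 4*3*4**2)/3)**2 = (116 + 2*(4*sqrt(9)/7 + 4*3*16)/3)**2 = (116 + 2*((4/7)*3 + 192)/3)**2 = (116 + 2*(12/7 + 192)/3)**2 = (116 + (2/3)*(1356/7))**2 = (116 + 904/7)**2 = (1716/7)**2 = 2944656/49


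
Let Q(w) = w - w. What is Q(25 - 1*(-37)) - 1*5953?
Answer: -5953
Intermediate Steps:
Q(w) = 0
Q(25 - 1*(-37)) - 1*5953 = 0 - 1*5953 = 0 - 5953 = -5953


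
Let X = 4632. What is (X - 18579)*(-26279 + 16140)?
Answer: 141408633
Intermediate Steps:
(X - 18579)*(-26279 + 16140) = (4632 - 18579)*(-26279 + 16140) = -13947*(-10139) = 141408633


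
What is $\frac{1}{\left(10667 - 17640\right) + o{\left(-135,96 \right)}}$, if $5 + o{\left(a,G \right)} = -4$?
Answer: $- \frac{1}{6982} \approx -0.00014323$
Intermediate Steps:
$o{\left(a,G \right)} = -9$ ($o{\left(a,G \right)} = -5 - 4 = -9$)
$\frac{1}{\left(10667 - 17640\right) + o{\left(-135,96 \right)}} = \frac{1}{\left(10667 - 17640\right) - 9} = \frac{1}{-6973 - 9} = \frac{1}{-6982} = - \frac{1}{6982}$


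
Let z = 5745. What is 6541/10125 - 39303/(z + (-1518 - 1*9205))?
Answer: 430503973/50402250 ≈ 8.5414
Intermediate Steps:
6541/10125 - 39303/(z + (-1518 - 1*9205)) = 6541/10125 - 39303/(5745 + (-1518 - 1*9205)) = 6541*(1/10125) - 39303/(5745 + (-1518 - 9205)) = 6541/10125 - 39303/(5745 - 10723) = 6541/10125 - 39303/(-4978) = 6541/10125 - 39303*(-1/4978) = 6541/10125 + 39303/4978 = 430503973/50402250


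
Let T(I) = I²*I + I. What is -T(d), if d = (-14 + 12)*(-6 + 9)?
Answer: 222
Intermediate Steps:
d = -6 (d = -2*3 = -6)
T(I) = I + I³ (T(I) = I³ + I = I + I³)
-T(d) = -(-6 + (-6)³) = -(-6 - 216) = -1*(-222) = 222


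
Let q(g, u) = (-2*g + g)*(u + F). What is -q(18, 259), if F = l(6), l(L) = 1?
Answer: 4680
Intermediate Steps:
F = 1
q(g, u) = -g*(1 + u) (q(g, u) = (-2*g + g)*(u + 1) = (-g)*(1 + u) = -g*(1 + u))
-q(18, 259) = -(-1)*18*(1 + 259) = -(-1)*18*260 = -1*(-4680) = 4680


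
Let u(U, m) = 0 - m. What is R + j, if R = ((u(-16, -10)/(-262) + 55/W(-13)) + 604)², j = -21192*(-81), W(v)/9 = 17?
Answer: 836286967802392/401721849 ≈ 2.0818e+6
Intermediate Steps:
W(v) = 153 (W(v) = 9*17 = 153)
j = 1716552
u(U, m) = -m
R = 146710524457744/401721849 (R = ((-1*(-10)/(-262) + 55/153) + 604)² = ((10*(-1/262) + 55*(1/153)) + 604)² = ((-5/131 + 55/153) + 604)² = (6440/20043 + 604)² = (12112412/20043)² = 146710524457744/401721849 ≈ 3.6520e+5)
R + j = 146710524457744/401721849 + 1716552 = 836286967802392/401721849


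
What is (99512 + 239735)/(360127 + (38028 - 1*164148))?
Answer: 339247/234007 ≈ 1.4497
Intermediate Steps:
(99512 + 239735)/(360127 + (38028 - 1*164148)) = 339247/(360127 + (38028 - 164148)) = 339247/(360127 - 126120) = 339247/234007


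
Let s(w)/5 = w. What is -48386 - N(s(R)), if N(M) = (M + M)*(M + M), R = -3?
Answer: -49286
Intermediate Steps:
s(w) = 5*w
N(M) = 4*M² (N(M) = (2*M)*(2*M) = 4*M²)
-48386 - N(s(R)) = -48386 - 4*(5*(-3))² = -48386 - 4*(-15)² = -48386 - 4*225 = -48386 - 1*900 = -48386 - 900 = -49286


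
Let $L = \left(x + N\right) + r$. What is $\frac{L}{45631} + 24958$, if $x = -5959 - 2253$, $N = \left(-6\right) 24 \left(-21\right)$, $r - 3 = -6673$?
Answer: $\frac{1138846640}{45631} \approx 24958.0$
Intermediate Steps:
$r = -6670$ ($r = 3 - 6673 = -6670$)
$N = 3024$ ($N = \left(-144\right) \left(-21\right) = 3024$)
$x = -8212$
$L = -11858$ ($L = \left(-8212 + 3024\right) - 6670 = -5188 - 6670 = -11858$)
$\frac{L}{45631} + 24958 = - \frac{11858}{45631} + 24958 = \frac{1138846640}{45631}$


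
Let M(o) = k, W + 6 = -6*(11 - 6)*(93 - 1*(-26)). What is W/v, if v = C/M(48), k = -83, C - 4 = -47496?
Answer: -74202/11873 ≈ -6.2496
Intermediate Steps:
C = -47492 (C = 4 - 47496 = -47492)
W = -3576 (W = -6 - 6*(11 - 6)*(93 - 1*(-26)) = -6 - 6*5*(93 + 26) = -6 - 30*119 = -6 - 1*3570 = -6 - 3570 = -3576)
M(o) = -83
v = 47492/83 (v = -47492/(-83) = -47492*(-1/83) = 47492/83 ≈ 572.19)
W/v = -3576/47492/83 = -3576*83/47492 = -74202/11873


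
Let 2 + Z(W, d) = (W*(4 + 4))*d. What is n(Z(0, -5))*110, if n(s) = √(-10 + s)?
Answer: 220*I*√3 ≈ 381.05*I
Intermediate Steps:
Z(W, d) = -2 + 8*W*d (Z(W, d) = -2 + (W*(4 + 4))*d = -2 + (W*8)*d = -2 + (8*W)*d = -2 + 8*W*d)
n(Z(0, -5))*110 = √(-10 + (-2 + 8*0*(-5)))*110 = √(-10 + (-2 + 0))*110 = √(-10 - 2)*110 = √(-12)*110 = (2*I*√3)*110 = 220*I*√3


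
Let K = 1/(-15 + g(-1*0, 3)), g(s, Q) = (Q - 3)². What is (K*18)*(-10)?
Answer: 12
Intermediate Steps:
g(s, Q) = (-3 + Q)²
K = -1/15 (K = 1/(-15 + (-3 + 3)²) = 1/(-15 + 0²) = 1/(-15 + 0) = 1/(-15) = -1/15 ≈ -0.066667)
(K*18)*(-10) = -1/15*18*(-10) = -6/5*(-10) = 12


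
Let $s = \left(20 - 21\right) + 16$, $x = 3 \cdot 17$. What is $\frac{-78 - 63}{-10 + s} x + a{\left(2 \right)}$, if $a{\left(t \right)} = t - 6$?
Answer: $- \frac{7211}{5} \approx -1442.2$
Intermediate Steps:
$a{\left(t \right)} = -6 + t$
$x = 51$
$s = 15$ ($s = -1 + 16 = 15$)
$\frac{-78 - 63}{-10 + s} x + a{\left(2 \right)} = \frac{-78 - 63}{-10 + 15} \cdot 51 + \left(-6 + 2\right) = - \frac{141}{5} \cdot 51 - 4 = \left(-141\right) \frac{1}{5} \cdot 51 - 4 = \left(- \frac{141}{5}\right) 51 - 4 = - \frac{7191}{5} - 4 = - \frac{7211}{5}$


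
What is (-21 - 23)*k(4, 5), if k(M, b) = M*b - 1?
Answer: -836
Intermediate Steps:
k(M, b) = -1 + M*b
(-21 - 23)*k(4, 5) = (-21 - 23)*(-1 + 4*5) = -44*(-1 + 20) = -44*19 = -836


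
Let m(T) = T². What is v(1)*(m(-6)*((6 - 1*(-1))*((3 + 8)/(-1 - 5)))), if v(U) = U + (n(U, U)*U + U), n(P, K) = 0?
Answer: -924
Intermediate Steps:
v(U) = 2*U (v(U) = U + (0*U + U) = U + (0 + U) = U + U = 2*U)
v(1)*(m(-6)*((6 - 1*(-1))*((3 + 8)/(-1 - 5)))) = (2*1)*((-6)²*((6 - 1*(-1))*((3 + 8)/(-1 - 5)))) = 2*(36*((6 + 1)*(11/(-6)))) = 2*(36*(7*(11*(-⅙)))) = 2*(36*(7*(-11/6))) = 2*(36*(-77/6)) = 2*(-462) = -924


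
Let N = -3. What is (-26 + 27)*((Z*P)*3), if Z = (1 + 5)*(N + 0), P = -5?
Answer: 270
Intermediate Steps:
Z = -18 (Z = (1 + 5)*(-3 + 0) = 6*(-3) = -18)
(-26 + 27)*((Z*P)*3) = (-26 + 27)*(-18*(-5)*3) = 1*(90*3) = 1*270 = 270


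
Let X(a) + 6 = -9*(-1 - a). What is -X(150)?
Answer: -1353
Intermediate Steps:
X(a) = 3 + 9*a (X(a) = -6 - 9*(-1 - a) = -6 + (9 + 9*a) = 3 + 9*a)
-X(150) = -(3 + 9*150) = -(3 + 1350) = -1*1353 = -1353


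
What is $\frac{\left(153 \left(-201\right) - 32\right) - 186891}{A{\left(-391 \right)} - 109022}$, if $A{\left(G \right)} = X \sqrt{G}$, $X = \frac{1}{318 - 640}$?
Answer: $\frac{106981479706976}{53581170549889} - \frac{3047464 i \sqrt{391}}{53581170549889} \approx 1.9966 - 1.1246 \cdot 10^{-6} i$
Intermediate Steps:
$X = - \frac{1}{322}$ ($X = \frac{1}{-322} = - \frac{1}{322} \approx -0.0031056$)
$A{\left(G \right)} = - \frac{\sqrt{G}}{322}$
$\frac{\left(153 \left(-201\right) - 32\right) - 186891}{A{\left(-391 \right)} - 109022} = \frac{\left(153 \left(-201\right) - 32\right) - 186891}{- \frac{\sqrt{-391}}{322} - 109022} = \frac{\left(-30753 - 32\right) - 186891}{- \frac{i \sqrt{391}}{322} - 109022} = \frac{-30785 - 186891}{- \frac{i \sqrt{391}}{322} - 109022} = - \frac{217676}{-109022 - \frac{i \sqrt{391}}{322}}$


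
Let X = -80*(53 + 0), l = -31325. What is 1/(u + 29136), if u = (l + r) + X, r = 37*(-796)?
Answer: -1/35881 ≈ -2.7870e-5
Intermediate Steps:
X = -4240 (X = -80*53 = -4240)
r = -29452
u = -65017 (u = (-31325 - 29452) - 4240 = -60777 - 4240 = -65017)
1/(u + 29136) = 1/(-65017 + 29136) = 1/(-35881) = -1/35881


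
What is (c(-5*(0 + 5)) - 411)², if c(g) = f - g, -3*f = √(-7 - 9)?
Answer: 1340948/9 + 3088*I/3 ≈ 1.4899e+5 + 1029.3*I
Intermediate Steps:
f = -4*I/3 (f = -√(-7 - 9)/3 = -4*I/3 ≈ -1.3333*I)
c(g) = -g - 4*I/3 (c(g) = -4*I/3 - g = -g - 4*I/3)
(c(-5*(0 + 5)) - 411)² = ((-(-5)*(0 + 5) - 4*I/3) - 411)² = ((-(-5)*5 - 4*I/3) - 411)² = ((-1*(-25) - 4*I/3) - 411)² = ((25 - 4*I/3) - 411)² = (-386 - 4*I/3)²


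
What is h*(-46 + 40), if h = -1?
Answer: 6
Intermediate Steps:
h*(-46 + 40) = -(-46 + 40) = -1*(-6) = 6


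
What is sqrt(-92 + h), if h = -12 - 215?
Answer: I*sqrt(319) ≈ 17.861*I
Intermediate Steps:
h = -227
sqrt(-92 + h) = sqrt(-92 - 227) = sqrt(-319) = I*sqrt(319)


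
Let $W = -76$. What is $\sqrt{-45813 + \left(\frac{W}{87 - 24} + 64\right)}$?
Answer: $\frac{i \sqrt{20175841}}{21} \approx 213.89 i$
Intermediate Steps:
$\sqrt{-45813 + \left(\frac{W}{87 - 24} + 64\right)} = \sqrt{-45813 + \left(\frac{1}{87 - 24} \left(-76\right) + 64\right)} = \sqrt{-45813 + \left(\frac{1}{63} \left(-76\right) + 64\right)} = \sqrt{-45813 + \left(- \frac{76}{63} + 64\right)} = \sqrt{-45813 + \frac{3956}{63}} = \sqrt{- \frac{2882263}{63}} = \frac{i \sqrt{20175841}}{21}$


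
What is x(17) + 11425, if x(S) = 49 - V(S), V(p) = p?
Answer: 11457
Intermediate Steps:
x(S) = 49 - S
x(17) + 11425 = (49 - 1*17) + 11425 = (49 - 17) + 11425 = 32 + 11425 = 11457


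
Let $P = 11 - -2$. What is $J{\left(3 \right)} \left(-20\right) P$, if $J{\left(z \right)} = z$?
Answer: $-780$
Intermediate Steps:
$P = 13$ ($P = 11 + 2 = 13$)
$J{\left(3 \right)} \left(-20\right) P = 3 \left(-20\right) 13 = \left(-60\right) 13 = -780$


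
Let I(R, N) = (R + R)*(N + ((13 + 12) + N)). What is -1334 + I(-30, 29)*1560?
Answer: -7770134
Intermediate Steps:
I(R, N) = 2*R*(25 + 2*N) (I(R, N) = (2*R)*(N + (25 + N)) = (2*R)*(25 + 2*N) = 2*R*(25 + 2*N))
-1334 + I(-30, 29)*1560 = -1334 + (2*(-30)*(25 + 2*29))*1560 = -1334 + (2*(-30)*(25 + 58))*1560 = -1334 + (2*(-30)*83)*1560 = -1334 - 4980*1560 = -1334 - 7768800 = -7770134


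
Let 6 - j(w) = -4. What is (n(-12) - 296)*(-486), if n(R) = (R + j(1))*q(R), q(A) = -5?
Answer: 138996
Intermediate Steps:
j(w) = 10 (j(w) = 6 - 1*(-4) = 6 + 4 = 10)
n(R) = -50 - 5*R (n(R) = (R + 10)*(-5) = (10 + R)*(-5) = -50 - 5*R)
(n(-12) - 296)*(-486) = ((-50 - 5*(-12)) - 296)*(-486) = ((-50 + 60) - 296)*(-486) = (10 - 296)*(-486) = -286*(-486) = 138996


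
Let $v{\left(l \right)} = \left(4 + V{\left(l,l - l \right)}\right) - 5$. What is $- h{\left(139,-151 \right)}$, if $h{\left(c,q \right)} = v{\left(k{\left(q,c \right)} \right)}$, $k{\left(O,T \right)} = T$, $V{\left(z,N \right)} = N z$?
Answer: $1$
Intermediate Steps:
$v{\left(l \right)} = -1$ ($v{\left(l \right)} = \left(4 + \left(l - l\right) l\right) - 5 = \left(4 + 0 l\right) - 5 = \left(4 + 0\right) - 5 = 4 - 5 = -1$)
$h{\left(c,q \right)} = -1$
$- h{\left(139,-151 \right)} = \left(-1\right) \left(-1\right) = 1$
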